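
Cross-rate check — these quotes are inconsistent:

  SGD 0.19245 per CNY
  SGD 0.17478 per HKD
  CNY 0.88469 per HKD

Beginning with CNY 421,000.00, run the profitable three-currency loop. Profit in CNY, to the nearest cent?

Profitable loop is CNY → HKD → SGD → CNY:
CNY 421,000.00 ÷ 0.88469 = HKD 475,872.90
HKD 475,872.90 × 0.17478 = SGD 83,173.07
SGD 83,173.07 ÷ 0.19245 = CNY 432,180.13
Profit = CNY 432,180.13 − CNY 421,000.00

Profit: CNY 11,180.13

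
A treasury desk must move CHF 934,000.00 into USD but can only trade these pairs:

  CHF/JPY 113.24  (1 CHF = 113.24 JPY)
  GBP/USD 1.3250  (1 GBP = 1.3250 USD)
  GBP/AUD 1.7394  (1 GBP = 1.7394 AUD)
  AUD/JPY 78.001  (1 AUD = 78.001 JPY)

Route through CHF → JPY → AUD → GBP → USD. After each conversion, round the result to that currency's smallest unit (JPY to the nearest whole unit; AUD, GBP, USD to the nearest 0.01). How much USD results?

USD 1,032,911.18

CHF 934,000.00 × 113.24 = JPY 105,766,160
JPY 105,766,160 ÷ 78.001 = AUD 1,355,959.03
AUD 1,355,959.03 ÷ 1.7394 = GBP 779,555.61
GBP 779,555.61 × 1.3250 = USD 1,032,911.18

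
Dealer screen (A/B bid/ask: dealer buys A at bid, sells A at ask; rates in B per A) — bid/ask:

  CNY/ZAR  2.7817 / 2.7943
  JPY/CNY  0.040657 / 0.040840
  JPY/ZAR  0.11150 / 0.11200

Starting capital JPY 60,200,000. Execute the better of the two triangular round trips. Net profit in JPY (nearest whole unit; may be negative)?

Best loop JPY → CNY → ZAR → JPY:
JPY 60,200,000 × 0.040657 (sell JPY at bid) = CNY 2,447,551.40
CNY 2,447,551.40 × 2.7817 (sell CNY at bid) = ZAR 6,808,353.73
ZAR 6,808,353.73 ÷ 0.11200 (buy JPY at ask) = JPY 60,788,873

Net profit: JPY 588,873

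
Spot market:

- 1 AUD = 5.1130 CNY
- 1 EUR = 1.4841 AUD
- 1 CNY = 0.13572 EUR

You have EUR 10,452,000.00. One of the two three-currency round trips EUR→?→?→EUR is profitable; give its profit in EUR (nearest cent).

Profitable loop is EUR → AUD → CNY → EUR:
EUR 10,452,000.00 × 1.4841 = AUD 15,511,813.20
AUD 15,511,813.20 × 5.1130 = CNY 79,311,900.89
CNY 79,311,900.89 × 0.13572 = EUR 10,764,211.19
Profit = EUR 10,764,211.19 − EUR 10,452,000.00

Profit: EUR 312,211.19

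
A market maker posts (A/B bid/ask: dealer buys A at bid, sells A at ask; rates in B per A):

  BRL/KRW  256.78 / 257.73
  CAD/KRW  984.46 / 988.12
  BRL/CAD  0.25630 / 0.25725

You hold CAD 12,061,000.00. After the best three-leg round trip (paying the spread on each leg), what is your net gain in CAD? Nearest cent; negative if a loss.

Best loop CAD → BRL → KRW → CAD:
CAD 12,061,000.00 ÷ 0.25725 (buy BRL at ask) = BRL 46,884,353.74
BRL 46,884,353.74 × 256.78 (sell BRL at bid) = KRW 12,038,964,354
KRW 12,038,964,354 ÷ 988.12 (buy CAD at ask) = CAD 12,183,706.79

Net profit: CAD 122,706.79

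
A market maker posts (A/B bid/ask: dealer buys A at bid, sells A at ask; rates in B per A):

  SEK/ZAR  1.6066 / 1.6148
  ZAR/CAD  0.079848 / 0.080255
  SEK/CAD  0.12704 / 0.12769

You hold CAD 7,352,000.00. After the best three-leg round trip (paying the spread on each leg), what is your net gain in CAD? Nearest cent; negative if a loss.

Net profit: CAD 34,189.01

Best loop CAD → SEK → ZAR → CAD:
CAD 7,352,000.00 ÷ 0.12769 (buy SEK at ask) = SEK 57,576,944.16
SEK 57,576,944.16 × 1.6066 (sell SEK at bid) = ZAR 92,503,118.49
ZAR 92,503,118.49 × 0.079848 (sell ZAR at bid) = CAD 7,386,189.01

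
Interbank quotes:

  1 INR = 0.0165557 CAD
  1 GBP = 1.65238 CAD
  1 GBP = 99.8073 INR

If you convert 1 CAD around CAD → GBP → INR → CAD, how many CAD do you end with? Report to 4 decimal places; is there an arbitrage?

Around CAD → GBP → INR → CAD: 1 ÷ 1.65238 × 99.8073 × 0.0165557 = 1.000000
Product ≈ 1 (deviation 0.000%, within rounding noise).

1.0000 (no arbitrage)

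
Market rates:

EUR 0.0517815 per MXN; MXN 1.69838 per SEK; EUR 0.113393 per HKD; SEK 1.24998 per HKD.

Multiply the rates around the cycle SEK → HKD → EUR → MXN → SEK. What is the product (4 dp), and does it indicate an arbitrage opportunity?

Around SEK → HKD → EUR → MXN → SEK: 1 ÷ 1.24998 × 0.113393 ÷ 0.0517815 ÷ 1.69838 = 1.031511
Product > 1; profitable direction is SEK → HKD → EUR → MXN → SEK.

1.0315 (arbitrage exists)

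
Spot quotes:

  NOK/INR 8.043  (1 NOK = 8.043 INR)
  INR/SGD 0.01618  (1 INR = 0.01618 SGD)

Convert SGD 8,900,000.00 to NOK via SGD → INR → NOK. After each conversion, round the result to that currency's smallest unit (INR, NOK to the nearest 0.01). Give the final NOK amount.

NOK 68,390,128.65

SGD 8,900,000.00 ÷ 0.01618 = INR 550,061,804.70
INR 550,061,804.70 ÷ 8.043 = NOK 68,390,128.65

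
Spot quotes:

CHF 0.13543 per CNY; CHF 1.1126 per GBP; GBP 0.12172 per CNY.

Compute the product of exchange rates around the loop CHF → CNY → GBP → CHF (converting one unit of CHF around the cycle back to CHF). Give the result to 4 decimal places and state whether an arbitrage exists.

1.0000 (no arbitrage)

Around CHF → CNY → GBP → CHF: 1 ÷ 0.13543 × 0.12172 × 1.1126 = 0.999968
Product ≈ 1 (deviation 0.003%, within rounding noise).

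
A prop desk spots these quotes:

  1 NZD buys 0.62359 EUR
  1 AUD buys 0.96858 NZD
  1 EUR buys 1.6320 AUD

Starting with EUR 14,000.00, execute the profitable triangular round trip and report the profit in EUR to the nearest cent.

Profit: EUR 202.78

Profitable loop is EUR → NZD → AUD → EUR:
EUR 14,000.00 ÷ 0.62359 = NZD 22,450.65
NZD 22,450.65 ÷ 0.96858 = AUD 23,178.93
AUD 23,178.93 ÷ 1.6320 = EUR 14,202.78
Profit = EUR 14,202.78 − EUR 14,000.00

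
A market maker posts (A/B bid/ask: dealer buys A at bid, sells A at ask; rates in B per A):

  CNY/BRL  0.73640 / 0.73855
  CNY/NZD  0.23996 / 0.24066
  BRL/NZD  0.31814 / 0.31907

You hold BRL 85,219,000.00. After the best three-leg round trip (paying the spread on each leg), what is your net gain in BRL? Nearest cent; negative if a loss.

Net profit: BRL 1,558,955.15

Best loop BRL → CNY → NZD → BRL:
BRL 85,219,000.00 ÷ 0.73855 (buy CNY at ask) = CNY 115,386,906.78
CNY 115,386,906.78 × 0.23996 (sell CNY at bid) = NZD 27,688,242.15
NZD 27,688,242.15 ÷ 0.31907 (buy BRL at ask) = BRL 86,777,955.15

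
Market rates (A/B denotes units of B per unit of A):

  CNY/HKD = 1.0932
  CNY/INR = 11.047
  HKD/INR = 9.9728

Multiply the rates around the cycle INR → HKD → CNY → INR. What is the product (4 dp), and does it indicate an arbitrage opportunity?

1.0133 (arbitrage exists)

Around INR → HKD → CNY → INR: 1 ÷ 9.9728 ÷ 1.0932 × 11.047 = 1.013276
Product > 1; profitable direction is INR → HKD → CNY → INR.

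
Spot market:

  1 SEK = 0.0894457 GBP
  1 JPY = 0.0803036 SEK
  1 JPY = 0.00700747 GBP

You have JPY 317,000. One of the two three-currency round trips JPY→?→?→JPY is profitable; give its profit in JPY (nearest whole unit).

Profitable loop is JPY → SEK → GBP → JPY:
JPY 317,000 × 0.0803036 = SEK 25,456.24
SEK 25,456.24 × 0.0894457 = GBP 2,276.95
GBP 2,276.95 ÷ 0.00700747 = JPY 324,932
Profit = JPY 324,932 − JPY 317,000

Profit: JPY 7,932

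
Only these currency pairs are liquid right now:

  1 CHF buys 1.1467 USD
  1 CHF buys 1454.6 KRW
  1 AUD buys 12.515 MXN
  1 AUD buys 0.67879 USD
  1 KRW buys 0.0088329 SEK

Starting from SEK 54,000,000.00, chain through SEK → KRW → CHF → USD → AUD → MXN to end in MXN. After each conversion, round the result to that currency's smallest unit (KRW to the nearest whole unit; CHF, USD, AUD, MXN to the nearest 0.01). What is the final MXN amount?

MXN 88,857,091.71

SEK 54,000,000.00 ÷ 0.0088329 = KRW 6,113,507,455
KRW 6,113,507,455 ÷ 1454.6 = CHF 4,202,878.77
CHF 4,202,878.77 × 1.1467 = USD 4,819,441.09
USD 4,819,441.09 ÷ 0.67879 = AUD 7,100,047.28
AUD 7,100,047.28 × 12.515 = MXN 88,857,091.71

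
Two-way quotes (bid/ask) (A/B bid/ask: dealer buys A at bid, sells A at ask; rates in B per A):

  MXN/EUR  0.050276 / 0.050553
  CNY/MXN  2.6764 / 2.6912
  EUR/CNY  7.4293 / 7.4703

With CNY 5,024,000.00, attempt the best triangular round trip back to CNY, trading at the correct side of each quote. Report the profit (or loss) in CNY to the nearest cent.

Net result: CNY -1,623.51 (no profitable arbitrage after spreads)

Best loop CNY → MXN → EUR → CNY:
CNY 5,024,000.00 × 2.6764 (sell CNY at bid) = MXN 13,446,233.60
MXN 13,446,233.60 × 0.050276 (sell MXN at bid) = EUR 676,022.84
EUR 676,022.84 × 7.4293 (sell EUR at bid) = CNY 5,022,376.49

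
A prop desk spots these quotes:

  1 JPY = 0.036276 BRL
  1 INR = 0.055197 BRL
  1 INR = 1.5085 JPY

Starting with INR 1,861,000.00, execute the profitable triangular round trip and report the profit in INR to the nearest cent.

Profit: INR 16,142.05

Profitable loop is INR → BRL → JPY → INR:
INR 1,861,000.00 × 0.055197 = BRL 102,721.62
BRL 102,721.62 ÷ 0.036276 = JPY 2,831,669
JPY 2,831,669 ÷ 1.5085 = INR 1,877,142.05
Profit = INR 1,877,142.05 − INR 1,861,000.00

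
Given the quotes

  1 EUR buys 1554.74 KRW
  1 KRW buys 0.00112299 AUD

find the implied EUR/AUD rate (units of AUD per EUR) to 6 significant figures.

1 EUR × 1554.74 = 1554.74 KRW
1554.74 KRW × 0.00112299 = 1.74596 AUD

EUR/AUD = 1.74596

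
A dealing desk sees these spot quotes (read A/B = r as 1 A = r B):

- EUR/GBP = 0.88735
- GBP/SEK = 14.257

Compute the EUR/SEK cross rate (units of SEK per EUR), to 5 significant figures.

1 EUR × 0.88735 = 0.88735 GBP
0.88735 GBP × 14.257 = 12.6509 SEK

EUR/SEK = 12.651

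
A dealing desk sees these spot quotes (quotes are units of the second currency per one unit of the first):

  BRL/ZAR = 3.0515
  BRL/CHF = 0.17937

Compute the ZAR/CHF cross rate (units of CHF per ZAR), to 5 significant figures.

ZAR/CHF = 0.058781

1 ZAR ÷ 3.0515 = 0.327708 BRL
0.327708 BRL × 0.17937 = 0.0587809 CHF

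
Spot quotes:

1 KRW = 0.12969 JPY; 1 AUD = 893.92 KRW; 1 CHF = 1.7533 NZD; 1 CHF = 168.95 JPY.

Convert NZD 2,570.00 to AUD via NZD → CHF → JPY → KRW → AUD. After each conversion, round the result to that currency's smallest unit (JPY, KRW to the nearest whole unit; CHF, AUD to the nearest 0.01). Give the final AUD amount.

NZD 2,570.00 ÷ 1.7533 = CHF 1,465.81
CHF 1,465.81 × 168.95 = JPY 247,649
JPY 247,649 ÷ 0.12969 = KRW 1,909,546
KRW 1,909,546 ÷ 893.92 = AUD 2,136.15

AUD 2,136.15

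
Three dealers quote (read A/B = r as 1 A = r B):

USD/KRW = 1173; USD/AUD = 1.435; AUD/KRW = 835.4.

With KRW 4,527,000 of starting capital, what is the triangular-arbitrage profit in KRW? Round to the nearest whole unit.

Profitable loop is KRW → USD → AUD → KRW:
KRW 4,527,000 ÷ 1173 = USD 3,859.34
USD 3,859.34 × 1.435 = AUD 5,538.15
AUD 5,538.15 × 835.4 = KRW 4,626,567
Profit = KRW 4,626,567 − KRW 4,527,000

Profit: KRW 99,567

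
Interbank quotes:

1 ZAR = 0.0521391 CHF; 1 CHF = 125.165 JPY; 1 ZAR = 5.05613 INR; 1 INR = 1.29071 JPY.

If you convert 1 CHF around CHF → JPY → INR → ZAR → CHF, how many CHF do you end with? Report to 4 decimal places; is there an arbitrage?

1.0000 (no arbitrage)

Around CHF → JPY → INR → ZAR → CHF: 1 × 125.165 ÷ 1.29071 ÷ 5.05613 × 0.0521391 = 0.999999
Product ≈ 1 (deviation 0.000%, within rounding noise).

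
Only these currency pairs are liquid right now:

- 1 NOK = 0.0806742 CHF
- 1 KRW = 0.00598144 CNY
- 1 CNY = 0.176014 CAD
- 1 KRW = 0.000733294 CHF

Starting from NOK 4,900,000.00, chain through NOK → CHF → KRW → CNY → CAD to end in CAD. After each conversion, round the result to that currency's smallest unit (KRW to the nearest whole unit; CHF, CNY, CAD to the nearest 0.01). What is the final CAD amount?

NOK 4,900,000.00 × 0.0806742 = CHF 395,303.58
CHF 395,303.58 ÷ 0.000733294 = KRW 539,079,251
KRW 539,079,251 × 0.00598144 = CNY 3,224,470.20
CNY 3,224,470.20 × 0.176014 = CAD 567,551.90

CAD 567,551.90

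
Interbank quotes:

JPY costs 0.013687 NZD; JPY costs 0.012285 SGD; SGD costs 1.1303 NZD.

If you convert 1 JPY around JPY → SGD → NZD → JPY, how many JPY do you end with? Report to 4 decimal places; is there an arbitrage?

1.0145 (arbitrage exists)

Around JPY → SGD → NZD → JPY: 1 × 0.012285 × 1.1303 ÷ 0.013687 = 1.014520
Product > 1; profitable direction is JPY → SGD → NZD → JPY.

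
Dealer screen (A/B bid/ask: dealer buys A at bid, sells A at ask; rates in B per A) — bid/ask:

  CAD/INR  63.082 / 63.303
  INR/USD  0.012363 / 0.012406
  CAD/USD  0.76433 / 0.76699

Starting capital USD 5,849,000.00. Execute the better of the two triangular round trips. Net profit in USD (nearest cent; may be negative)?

Best loop USD → CAD → INR → USD:
USD 5,849,000.00 ÷ 0.76699 (buy CAD at ask) = CAD 7,625,914.29
CAD 7,625,914.29 × 63.082 (sell CAD at bid) = INR 481,057,925.14
INR 481,057,925.14 × 0.012363 (sell INR at bid) = USD 5,947,319.13

Net profit: USD 98,319.13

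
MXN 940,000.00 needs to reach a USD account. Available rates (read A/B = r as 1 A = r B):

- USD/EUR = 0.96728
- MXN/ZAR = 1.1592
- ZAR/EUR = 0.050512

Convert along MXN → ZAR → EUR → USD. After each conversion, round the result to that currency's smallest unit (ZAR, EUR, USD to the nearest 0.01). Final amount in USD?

MXN 940,000.00 × 1.1592 = ZAR 1,089,648.00
ZAR 1,089,648.00 × 0.050512 = EUR 55,040.30
EUR 55,040.30 ÷ 0.96728 = USD 56,902.14

USD 56,902.14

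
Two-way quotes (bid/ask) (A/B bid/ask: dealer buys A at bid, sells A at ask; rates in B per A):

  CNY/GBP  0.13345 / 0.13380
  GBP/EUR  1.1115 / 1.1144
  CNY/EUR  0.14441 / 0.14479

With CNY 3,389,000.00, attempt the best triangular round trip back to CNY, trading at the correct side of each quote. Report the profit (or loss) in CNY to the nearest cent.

Net profit: CNY 82,850.74

Best loop CNY → GBP → EUR → CNY:
CNY 3,389,000.00 × 0.13345 (sell CNY at bid) = GBP 452,262.05
GBP 452,262.05 × 1.1115 (sell GBP at bid) = EUR 502,689.27
EUR 502,689.27 ÷ 0.14479 (buy CNY at ask) = CNY 3,471,850.74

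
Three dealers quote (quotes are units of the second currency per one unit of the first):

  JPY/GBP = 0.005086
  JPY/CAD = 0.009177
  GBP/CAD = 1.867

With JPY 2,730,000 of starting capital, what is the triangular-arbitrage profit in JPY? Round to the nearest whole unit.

Profitable loop is JPY → GBP → CAD → JPY:
JPY 2,730,000 × 0.005086 = GBP 13,884.78
GBP 13,884.78 × 1.867 = CAD 25,922.88
CAD 25,922.88 ÷ 0.009177 = JPY 2,824,767
Profit = JPY 2,824,767 − JPY 2,730,000

Profit: JPY 94,767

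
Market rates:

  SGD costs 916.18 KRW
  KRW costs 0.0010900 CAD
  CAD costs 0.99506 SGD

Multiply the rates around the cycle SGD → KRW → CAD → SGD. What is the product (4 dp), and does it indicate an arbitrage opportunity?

0.9937 (arbitrage exists)

Around SGD → KRW → CAD → SGD: 1 × 916.18 × 0.0010900 × 0.99506 = 0.993703
Product < 1; profitable direction is SGD → CAD → KRW → SGD.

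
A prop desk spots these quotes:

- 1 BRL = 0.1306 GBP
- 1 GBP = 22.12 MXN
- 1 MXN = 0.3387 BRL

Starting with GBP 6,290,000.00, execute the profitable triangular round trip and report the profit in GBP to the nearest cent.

Profitable loop is GBP → BRL → MXN → GBP:
GBP 6,290,000.00 ÷ 0.1306 = BRL 48,162,327.72
BRL 48,162,327.72 ÷ 0.3387 = MXN 142,197,601.77
MXN 142,197,601.77 ÷ 22.12 = GBP 6,428,463.01
Profit = GBP 6,428,463.01 − GBP 6,290,000.00

Profit: GBP 138,463.01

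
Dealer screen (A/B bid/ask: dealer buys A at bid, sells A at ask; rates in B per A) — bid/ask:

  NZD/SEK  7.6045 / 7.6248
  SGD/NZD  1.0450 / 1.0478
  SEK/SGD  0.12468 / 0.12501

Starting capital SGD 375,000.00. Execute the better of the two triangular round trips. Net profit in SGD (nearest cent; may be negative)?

Best loop SGD → SEK → NZD → SGD:
SGD 375,000.00 ÷ 0.12501 (buy SEK at ask) = SEK 2,999,760.02
SEK 2,999,760.02 ÷ 7.6248 (buy NZD at ask) = NZD 393,421.47
NZD 393,421.47 ÷ 1.0478 (buy SGD at ask) = SGD 375,473.82

Net profit: SGD 473.82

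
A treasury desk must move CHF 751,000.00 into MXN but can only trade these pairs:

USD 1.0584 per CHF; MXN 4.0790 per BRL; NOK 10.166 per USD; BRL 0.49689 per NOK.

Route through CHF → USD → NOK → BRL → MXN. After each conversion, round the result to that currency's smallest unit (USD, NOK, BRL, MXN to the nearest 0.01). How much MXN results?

CHF 751,000.00 × 1.0584 = USD 794,858.40
USD 794,858.40 × 10.166 = NOK 8,080,530.49
NOK 8,080,530.49 × 0.49689 = BRL 4,015,134.80
BRL 4,015,134.80 × 4.0790 = MXN 16,377,734.85

MXN 16,377,734.85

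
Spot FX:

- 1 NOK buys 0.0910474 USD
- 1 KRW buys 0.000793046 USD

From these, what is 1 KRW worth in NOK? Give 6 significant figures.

KRW/NOK = 0.00871025

1 KRW × 0.000793046 = 0.000793046 USD
0.000793046 USD ÷ 0.0910474 = 0.00871025 NOK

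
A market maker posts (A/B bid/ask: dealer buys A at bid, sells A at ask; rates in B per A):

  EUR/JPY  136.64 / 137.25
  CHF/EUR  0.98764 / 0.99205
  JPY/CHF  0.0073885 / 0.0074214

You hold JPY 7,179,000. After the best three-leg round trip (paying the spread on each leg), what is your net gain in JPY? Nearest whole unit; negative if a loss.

Best loop JPY → CHF → EUR → JPY:
JPY 7,179,000 × 0.0073885 (sell JPY at bid) = CHF 53,042.04
CHF 53,042.04 × 0.98764 (sell CHF at bid) = EUR 52,386.44
EUR 52,386.44 × 136.64 (sell EUR at bid) = JPY 7,158,083

Net result: JPY -20,917 (no profitable arbitrage after spreads)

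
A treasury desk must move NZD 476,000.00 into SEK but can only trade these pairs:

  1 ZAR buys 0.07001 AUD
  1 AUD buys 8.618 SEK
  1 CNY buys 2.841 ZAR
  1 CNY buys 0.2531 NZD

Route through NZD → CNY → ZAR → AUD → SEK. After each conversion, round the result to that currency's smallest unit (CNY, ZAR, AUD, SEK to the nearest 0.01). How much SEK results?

SEK 3,223,685.10

NZD 476,000.00 ÷ 0.2531 = CNY 1,880,679.57
CNY 1,880,679.57 × 2.841 = ZAR 5,343,010.66
ZAR 5,343,010.66 × 0.07001 = AUD 374,064.18
AUD 374,064.18 × 8.618 = SEK 3,223,685.10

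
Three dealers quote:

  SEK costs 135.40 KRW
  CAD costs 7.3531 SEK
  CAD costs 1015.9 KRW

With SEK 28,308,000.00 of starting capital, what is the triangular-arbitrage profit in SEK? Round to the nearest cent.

Profitable loop is SEK → CAD → KRW → SEK:
SEK 28,308,000.00 ÷ 7.3531 = CAD 3,849,804.84
CAD 3,849,804.84 × 1015.9 = KRW 3,911,016,741
KRW 3,911,016,741 ÷ 135.40 = SEK 28,884,909.46
Profit = SEK 28,884,909.46 − SEK 28,308,000.00

Profit: SEK 576,909.46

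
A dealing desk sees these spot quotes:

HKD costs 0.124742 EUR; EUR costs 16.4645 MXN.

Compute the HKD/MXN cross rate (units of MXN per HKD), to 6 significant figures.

HKD/MXN = 2.05381

1 HKD × 0.124742 = 0.124742 EUR
0.124742 EUR × 16.4645 = 2.05381 MXN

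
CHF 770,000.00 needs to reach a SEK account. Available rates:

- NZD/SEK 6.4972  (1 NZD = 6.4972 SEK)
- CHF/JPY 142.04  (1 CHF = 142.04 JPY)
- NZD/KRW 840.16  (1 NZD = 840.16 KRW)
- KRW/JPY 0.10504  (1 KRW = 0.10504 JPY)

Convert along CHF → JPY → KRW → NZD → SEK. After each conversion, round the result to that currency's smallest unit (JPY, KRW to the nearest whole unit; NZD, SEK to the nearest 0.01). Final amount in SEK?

CHF 770,000.00 × 142.04 = JPY 109,370,800
JPY 109,370,800 ÷ 0.10504 = KRW 1,041,230,008
KRW 1,041,230,008 ÷ 840.16 = NZD 1,239,323.47
NZD 1,239,323.47 × 6.4972 = SEK 8,052,132.45

SEK 8,052,132.45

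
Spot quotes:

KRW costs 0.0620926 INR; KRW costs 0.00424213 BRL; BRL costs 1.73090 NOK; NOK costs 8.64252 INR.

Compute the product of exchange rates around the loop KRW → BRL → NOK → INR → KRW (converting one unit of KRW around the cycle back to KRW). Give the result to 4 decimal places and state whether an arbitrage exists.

Around KRW → BRL → NOK → INR → KRW: 1 × 0.00424213 × 1.73090 × 8.64252 ÷ 0.0620926 = 1.022013
Product > 1; profitable direction is KRW → BRL → NOK → INR → KRW.

1.0220 (arbitrage exists)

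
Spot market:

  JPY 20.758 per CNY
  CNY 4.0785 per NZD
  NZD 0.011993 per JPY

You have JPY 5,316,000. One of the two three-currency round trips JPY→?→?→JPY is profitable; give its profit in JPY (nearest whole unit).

Profitable loop is JPY → NZD → CNY → JPY:
JPY 5,316,000 × 0.011993 = NZD 63,754.79
NZD 63,754.79 × 4.0785 = CNY 260,023.90
CNY 260,023.90 × 20.758 = JPY 5,397,576
Profit = JPY 5,397,576 − JPY 5,316,000

Profit: JPY 81,576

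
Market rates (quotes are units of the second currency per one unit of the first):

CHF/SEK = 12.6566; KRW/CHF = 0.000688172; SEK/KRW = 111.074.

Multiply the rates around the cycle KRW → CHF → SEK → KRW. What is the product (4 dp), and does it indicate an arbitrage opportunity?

0.9674 (arbitrage exists)

Around KRW → CHF → SEK → KRW: 1 × 0.000688172 × 12.6566 × 111.074 = 0.967445
Product < 1; profitable direction is KRW → SEK → CHF → KRW.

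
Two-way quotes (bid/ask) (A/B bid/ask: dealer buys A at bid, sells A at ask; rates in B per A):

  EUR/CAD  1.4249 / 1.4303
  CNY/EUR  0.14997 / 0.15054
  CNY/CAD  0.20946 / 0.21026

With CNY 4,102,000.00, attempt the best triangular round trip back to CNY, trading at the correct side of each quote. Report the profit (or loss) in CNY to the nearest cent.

Best loop CNY → EUR → CAD → CNY:
CNY 4,102,000.00 × 0.14997 (sell CNY at bid) = EUR 615,176.94
EUR 615,176.94 × 1.4249 (sell EUR at bid) = CAD 876,565.62
CAD 876,565.62 ÷ 0.21026 (buy CNY at ask) = CNY 4,168,960.44

Net profit: CNY 66,960.44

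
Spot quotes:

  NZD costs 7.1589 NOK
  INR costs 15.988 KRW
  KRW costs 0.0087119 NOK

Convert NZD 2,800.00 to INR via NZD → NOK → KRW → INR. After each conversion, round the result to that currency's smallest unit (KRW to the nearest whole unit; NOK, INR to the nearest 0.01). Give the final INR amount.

INR 143,912.12

NZD 2,800.00 × 7.1589 = NOK 20,044.92
NOK 20,044.92 ÷ 0.0087119 = KRW 2,300,867
KRW 2,300,867 ÷ 15.988 = INR 143,912.12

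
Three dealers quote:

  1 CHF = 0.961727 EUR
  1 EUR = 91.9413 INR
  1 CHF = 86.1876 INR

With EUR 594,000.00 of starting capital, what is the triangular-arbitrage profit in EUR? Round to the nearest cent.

Profit: EUR 15,402.32

Profitable loop is EUR → INR → CHF → EUR:
EUR 594,000.00 × 91.9413 = INR 54,613,132.20
INR 54,613,132.20 ÷ 86.1876 = CHF 633,654.17
CHF 633,654.17 × 0.961727 = EUR 609,402.32
Profit = EUR 609,402.32 − EUR 594,000.00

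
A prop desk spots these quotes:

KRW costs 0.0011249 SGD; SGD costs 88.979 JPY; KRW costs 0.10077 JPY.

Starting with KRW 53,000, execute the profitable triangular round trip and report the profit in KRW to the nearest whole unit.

Profitable loop is KRW → JPY → SGD → KRW:
KRW 53,000 × 0.10077 = JPY 5,341
JPY 5,341 ÷ 88.979 = SGD 60.02
SGD 60.02 ÷ 0.0011249 = KRW 53,359
Profit = KRW 53,359 − KRW 53,000

Profit: KRW 359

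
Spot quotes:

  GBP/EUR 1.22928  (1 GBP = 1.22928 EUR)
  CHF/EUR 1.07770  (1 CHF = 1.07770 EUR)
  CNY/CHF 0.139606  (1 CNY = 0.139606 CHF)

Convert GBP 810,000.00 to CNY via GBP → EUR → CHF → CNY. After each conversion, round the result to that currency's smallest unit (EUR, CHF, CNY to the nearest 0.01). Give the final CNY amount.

GBP 810,000.00 × 1.22928 = EUR 995,716.80
EUR 995,716.80 ÷ 1.07770 = CHF 923,927.62
CHF 923,927.62 ÷ 0.139606 = CNY 6,618,108.25

CNY 6,618,108.25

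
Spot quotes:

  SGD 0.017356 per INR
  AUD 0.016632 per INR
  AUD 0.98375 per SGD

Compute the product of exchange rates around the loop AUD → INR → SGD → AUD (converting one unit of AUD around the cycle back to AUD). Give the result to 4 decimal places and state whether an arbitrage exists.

Around AUD → INR → SGD → AUD: 1 ÷ 0.016632 × 0.017356 × 0.98375 = 1.026573
Product > 1; profitable direction is AUD → INR → SGD → AUD.

1.0266 (arbitrage exists)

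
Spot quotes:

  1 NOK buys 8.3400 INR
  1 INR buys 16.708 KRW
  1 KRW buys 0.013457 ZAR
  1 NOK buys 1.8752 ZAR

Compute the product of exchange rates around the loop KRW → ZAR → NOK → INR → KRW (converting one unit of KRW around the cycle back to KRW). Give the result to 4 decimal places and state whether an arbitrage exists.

1.0000 (no arbitrage)

Around KRW → ZAR → NOK → INR → KRW: 1 × 0.013457 ÷ 1.8752 × 8.3400 × 16.708 = 0.999980
Product ≈ 1 (deviation 0.002%, within rounding noise).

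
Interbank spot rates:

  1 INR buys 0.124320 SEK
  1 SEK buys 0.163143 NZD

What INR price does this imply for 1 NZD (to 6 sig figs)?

1 NZD ÷ 0.163143 = 6.12959 SEK
6.12959 SEK ÷ 0.124320 = 49.305 INR

NZD/INR = 49.3050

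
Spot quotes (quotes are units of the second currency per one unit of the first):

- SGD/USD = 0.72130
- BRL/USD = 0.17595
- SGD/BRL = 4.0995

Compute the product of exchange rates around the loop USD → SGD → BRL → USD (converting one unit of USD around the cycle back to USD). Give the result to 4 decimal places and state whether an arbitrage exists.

1.0000 (no arbitrage)

Around USD → SGD → BRL → USD: 1 ÷ 0.72130 × 4.0995 × 0.17595 = 1.000010
Product ≈ 1 (deviation 0.001%, within rounding noise).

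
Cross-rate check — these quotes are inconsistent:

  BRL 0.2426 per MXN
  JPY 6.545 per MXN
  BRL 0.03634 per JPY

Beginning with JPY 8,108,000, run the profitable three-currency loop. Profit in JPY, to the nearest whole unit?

Profitable loop is JPY → MXN → BRL → JPY:
JPY 8,108,000 ÷ 6.545 = MXN 1,238,808.25
MXN 1,238,808.25 × 0.2426 = BRL 300,534.88
BRL 300,534.88 ÷ 0.03634 = JPY 8,270,085
Profit = JPY 8,270,085 − JPY 8,108,000

Profit: JPY 162,085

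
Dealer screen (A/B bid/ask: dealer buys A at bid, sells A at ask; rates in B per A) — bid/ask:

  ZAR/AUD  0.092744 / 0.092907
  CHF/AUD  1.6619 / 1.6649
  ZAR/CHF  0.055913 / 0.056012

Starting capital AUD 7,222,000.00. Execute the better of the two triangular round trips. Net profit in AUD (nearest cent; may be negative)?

Net profit: AUD 1,151.60

Best loop AUD → ZAR → CHF → AUD:
AUD 7,222,000.00 ÷ 0.092907 (buy ZAR at ask) = ZAR 77,733,647.63
ZAR 77,733,647.63 × 0.055913 (sell ZAR at bid) = CHF 4,346,321.44
CHF 4,346,321.44 × 1.6619 (sell CHF at bid) = AUD 7,223,151.60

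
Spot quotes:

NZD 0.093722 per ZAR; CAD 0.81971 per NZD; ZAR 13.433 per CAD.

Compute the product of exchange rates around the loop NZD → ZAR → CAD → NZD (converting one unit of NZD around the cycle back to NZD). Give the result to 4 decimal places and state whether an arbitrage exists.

Around NZD → ZAR → CAD → NZD: 1 ÷ 0.093722 ÷ 13.433 ÷ 0.81971 = 0.969003
Product < 1; profitable direction is NZD → CAD → ZAR → NZD.

0.9690 (arbitrage exists)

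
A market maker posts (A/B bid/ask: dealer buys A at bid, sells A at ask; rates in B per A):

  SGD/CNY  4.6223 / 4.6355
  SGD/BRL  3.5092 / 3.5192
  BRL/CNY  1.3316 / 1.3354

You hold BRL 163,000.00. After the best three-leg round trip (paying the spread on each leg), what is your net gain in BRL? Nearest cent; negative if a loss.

Best loop BRL → CNY → SGD → BRL:
BRL 163,000.00 × 1.3316 (sell BRL at bid) = CNY 217,050.80
CNY 217,050.80 ÷ 4.6355 (buy SGD at ask) = SGD 46,823.60
SGD 46,823.60 × 3.5092 (sell SGD at bid) = BRL 164,313.38

Net profit: BRL 1,313.38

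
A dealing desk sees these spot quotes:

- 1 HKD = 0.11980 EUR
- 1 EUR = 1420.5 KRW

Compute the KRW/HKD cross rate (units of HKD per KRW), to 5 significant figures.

1 KRW ÷ 1420.5 = 0.000703977 EUR
0.000703977 EUR ÷ 0.11980 = 0.00587627 HKD

KRW/HKD = 0.0058763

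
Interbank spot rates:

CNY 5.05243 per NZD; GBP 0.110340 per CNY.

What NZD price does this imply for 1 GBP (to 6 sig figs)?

1 GBP ÷ 0.110340 = 9.0629 CNY
9.0629 CNY ÷ 5.05243 = 1.79377 NZD

GBP/NZD = 1.79377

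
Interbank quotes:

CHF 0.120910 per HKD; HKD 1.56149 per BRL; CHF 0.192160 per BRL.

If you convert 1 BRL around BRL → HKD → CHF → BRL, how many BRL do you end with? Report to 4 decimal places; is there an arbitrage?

Around BRL → HKD → CHF → BRL: 1 × 1.56149 × 0.120910 ÷ 0.192160 = 0.982513
Product < 1; profitable direction is BRL → CHF → HKD → BRL.

0.9825 (arbitrage exists)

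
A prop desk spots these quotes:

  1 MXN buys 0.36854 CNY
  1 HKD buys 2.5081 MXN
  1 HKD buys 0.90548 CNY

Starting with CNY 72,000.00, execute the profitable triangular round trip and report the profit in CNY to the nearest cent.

Profit: CNY 1,499.28

Profitable loop is CNY → HKD → MXN → CNY:
CNY 72,000.00 ÷ 0.90548 = HKD 79,515.84
HKD 79,515.84 × 2.5081 = MXN 199,433.67
MXN 199,433.67 × 0.36854 = CNY 73,499.28
Profit = CNY 73,499.28 − CNY 72,000.00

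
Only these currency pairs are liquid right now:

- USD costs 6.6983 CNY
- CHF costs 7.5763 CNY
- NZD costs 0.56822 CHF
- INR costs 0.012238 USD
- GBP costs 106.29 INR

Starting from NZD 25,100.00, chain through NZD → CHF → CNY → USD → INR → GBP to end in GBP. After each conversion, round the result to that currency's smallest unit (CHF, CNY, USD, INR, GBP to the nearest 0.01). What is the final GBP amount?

NZD 25,100.00 × 0.56822 = CHF 14,262.32
CHF 14,262.32 × 7.5763 = CNY 108,055.62
CNY 108,055.62 ÷ 6.6983 = USD 16,131.80
USD 16,131.80 ÷ 0.012238 = INR 1,318,172.90
INR 1,318,172.90 ÷ 106.29 = GBP 12,401.66

GBP 12,401.66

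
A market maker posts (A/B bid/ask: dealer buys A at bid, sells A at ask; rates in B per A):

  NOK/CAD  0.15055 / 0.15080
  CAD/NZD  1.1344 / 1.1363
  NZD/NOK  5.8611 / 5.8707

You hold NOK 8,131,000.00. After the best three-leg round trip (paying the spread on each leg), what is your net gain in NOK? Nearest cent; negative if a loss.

Net profit: NOK 7,981.66

Best loop NOK → CAD → NZD → NOK:
NOK 8,131,000.00 × 0.15055 (sell NOK at bid) = CAD 1,224,122.05
CAD 1,224,122.05 × 1.1344 (sell CAD at bid) = NZD 1,388,644.05
NZD 1,388,644.05 × 5.8611 (sell NZD at bid) = NOK 8,138,981.66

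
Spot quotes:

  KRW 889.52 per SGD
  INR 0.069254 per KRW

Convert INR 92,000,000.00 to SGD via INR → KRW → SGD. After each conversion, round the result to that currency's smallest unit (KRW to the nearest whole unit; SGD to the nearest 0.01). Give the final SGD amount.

INR 92,000,000.00 ÷ 0.069254 = KRW 1,328,443,122
KRW 1,328,443,122 ÷ 889.52 = SGD 1,493,438.17

SGD 1,493,438.17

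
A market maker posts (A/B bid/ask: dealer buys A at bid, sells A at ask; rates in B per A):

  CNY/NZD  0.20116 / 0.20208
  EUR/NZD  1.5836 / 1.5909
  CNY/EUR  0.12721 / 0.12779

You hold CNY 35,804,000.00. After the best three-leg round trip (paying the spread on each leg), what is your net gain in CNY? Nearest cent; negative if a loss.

Best loop CNY → EUR → NZD → CNY:
CNY 35,804,000.00 × 0.12721 (sell CNY at bid) = EUR 4,554,626.84
EUR 4,554,626.84 × 1.5836 (sell EUR at bid) = NZD 7,212,707.06
NZD 7,212,707.06 ÷ 0.20208 (buy CNY at ask) = CNY 35,692,335.03

Net result: CNY -111,664.97 (no profitable arbitrage after spreads)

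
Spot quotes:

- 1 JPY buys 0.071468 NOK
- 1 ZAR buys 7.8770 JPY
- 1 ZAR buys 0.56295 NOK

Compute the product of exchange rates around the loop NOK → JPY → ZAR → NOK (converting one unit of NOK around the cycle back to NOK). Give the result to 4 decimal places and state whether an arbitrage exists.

1.0000 (no arbitrage)

Around NOK → JPY → ZAR → NOK: 1 ÷ 0.071468 ÷ 7.8770 × 0.56295 = 0.999994
Product ≈ 1 (deviation 0.001%, within rounding noise).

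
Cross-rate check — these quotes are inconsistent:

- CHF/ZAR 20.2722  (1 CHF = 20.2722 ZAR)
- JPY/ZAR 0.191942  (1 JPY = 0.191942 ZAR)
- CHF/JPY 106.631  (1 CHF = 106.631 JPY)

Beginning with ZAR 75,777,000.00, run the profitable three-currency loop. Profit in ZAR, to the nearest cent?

Profitable loop is ZAR → CHF → JPY → ZAR:
ZAR 75,777,000.00 ÷ 20.2722 = CHF 3,737,976.14
CHF 3,737,976.14 × 106.631 = JPY 398,584,134
JPY 398,584,134 × 0.191942 = ZAR 76,505,035.90
Profit = ZAR 76,505,035.90 − ZAR 75,777,000.00

Profit: ZAR 728,035.90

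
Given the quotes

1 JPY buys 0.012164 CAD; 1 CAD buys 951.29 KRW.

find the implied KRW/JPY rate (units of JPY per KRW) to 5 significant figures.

1 KRW ÷ 951.29 = 0.0010512 CAD
0.0010512 CAD ÷ 0.012164 = 0.0864193 JPY

KRW/JPY = 0.086419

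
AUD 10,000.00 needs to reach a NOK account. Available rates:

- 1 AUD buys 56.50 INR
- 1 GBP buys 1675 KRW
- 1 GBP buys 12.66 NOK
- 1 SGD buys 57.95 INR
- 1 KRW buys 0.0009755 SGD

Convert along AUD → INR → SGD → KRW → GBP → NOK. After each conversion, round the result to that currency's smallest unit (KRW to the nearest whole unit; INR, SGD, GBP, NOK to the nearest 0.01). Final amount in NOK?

NOK 75,541.59

AUD 10,000.00 × 56.50 = INR 565,000.00
INR 565,000.00 ÷ 57.95 = SGD 9,749.78
SGD 9,749.78 ÷ 0.0009755 = KRW 9,994,649
KRW 9,994,649 ÷ 1675 = GBP 5,966.95
GBP 5,966.95 × 12.66 = NOK 75,541.59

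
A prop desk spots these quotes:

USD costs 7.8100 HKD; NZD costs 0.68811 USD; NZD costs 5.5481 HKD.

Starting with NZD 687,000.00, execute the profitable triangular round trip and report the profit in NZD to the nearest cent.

Profitable loop is NZD → HKD → USD → NZD:
NZD 687,000.00 × 5.5481 = HKD 3,811,544.70
HKD 3,811,544.70 ÷ 7.8100 = USD 488,033.89
USD 488,033.89 ÷ 0.68811 = NZD 709,238.19
Profit = NZD 709,238.19 − NZD 687,000.00

Profit: NZD 22,238.19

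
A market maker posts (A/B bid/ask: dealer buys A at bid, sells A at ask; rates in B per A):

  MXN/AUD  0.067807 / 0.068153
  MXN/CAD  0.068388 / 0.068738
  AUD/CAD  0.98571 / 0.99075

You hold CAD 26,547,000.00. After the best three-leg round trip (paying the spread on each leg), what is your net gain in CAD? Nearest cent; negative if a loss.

Best loop CAD → AUD → MXN → CAD:
CAD 26,547,000.00 ÷ 0.99075 (buy AUD at ask) = AUD 26,794,852.38
AUD 26,794,852.38 ÷ 0.068153 (buy MXN at ask) = MXN 393,157,342.81
MXN 393,157,342.81 × 0.068388 (sell MXN at bid) = CAD 26,887,244.36

Net profit: CAD 340,244.36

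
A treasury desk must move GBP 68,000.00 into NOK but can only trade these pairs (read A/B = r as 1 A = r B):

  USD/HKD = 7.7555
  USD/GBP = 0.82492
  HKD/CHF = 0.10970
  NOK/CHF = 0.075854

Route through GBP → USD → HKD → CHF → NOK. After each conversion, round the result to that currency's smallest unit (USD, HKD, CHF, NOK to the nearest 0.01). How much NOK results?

NOK 924,559.94

GBP 68,000.00 ÷ 0.82492 = USD 82,432.24
USD 82,432.24 × 7.7555 = HKD 639,303.24
HKD 639,303.24 × 0.10970 = CHF 70,131.57
CHF 70,131.57 ÷ 0.075854 = NOK 924,559.94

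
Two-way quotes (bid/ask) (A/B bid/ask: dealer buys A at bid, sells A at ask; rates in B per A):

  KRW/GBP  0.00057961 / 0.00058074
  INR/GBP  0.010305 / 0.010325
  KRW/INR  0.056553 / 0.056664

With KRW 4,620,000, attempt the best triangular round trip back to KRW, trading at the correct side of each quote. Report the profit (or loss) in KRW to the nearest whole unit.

Net profit: KRW 16,218

Best loop KRW → INR → GBP → KRW:
KRW 4,620,000 × 0.056553 (sell KRW at bid) = INR 261,274.86
INR 261,274.86 × 0.010305 (sell INR at bid) = GBP 2,692.44
GBP 2,692.44 ÷ 0.00058074 (buy KRW at ask) = KRW 4,636,218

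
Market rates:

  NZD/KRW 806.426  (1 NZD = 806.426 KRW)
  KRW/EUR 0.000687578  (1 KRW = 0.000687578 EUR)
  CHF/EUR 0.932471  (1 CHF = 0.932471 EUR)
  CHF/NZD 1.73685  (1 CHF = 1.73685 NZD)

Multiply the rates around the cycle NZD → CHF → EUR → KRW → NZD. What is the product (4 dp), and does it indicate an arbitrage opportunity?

Around NZD → CHF → EUR → KRW → NZD: 1 ÷ 1.73685 × 0.932471 ÷ 0.000687578 ÷ 806.426 = 0.968248
Product < 1; profitable direction is NZD → KRW → EUR → CHF → NZD.

0.9682 (arbitrage exists)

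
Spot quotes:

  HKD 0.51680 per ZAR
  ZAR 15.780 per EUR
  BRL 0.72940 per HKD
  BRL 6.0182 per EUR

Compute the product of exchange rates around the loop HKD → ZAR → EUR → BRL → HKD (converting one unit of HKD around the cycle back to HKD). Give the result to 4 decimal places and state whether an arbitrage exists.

1.0117 (arbitrage exists)

Around HKD → ZAR → EUR → BRL → HKD: 1 ÷ 0.51680 ÷ 15.780 × 6.0182 ÷ 0.72940 = 1.011746
Product > 1; profitable direction is HKD → ZAR → EUR → BRL → HKD.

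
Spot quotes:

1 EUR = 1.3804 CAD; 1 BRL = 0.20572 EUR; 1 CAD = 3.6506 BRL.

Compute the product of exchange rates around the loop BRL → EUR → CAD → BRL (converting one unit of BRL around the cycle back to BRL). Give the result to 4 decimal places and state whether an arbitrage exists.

1.0367 (arbitrage exists)

Around BRL → EUR → CAD → BRL: 1 × 0.20572 × 1.3804 × 3.6506 = 1.036682
Product > 1; profitable direction is BRL → EUR → CAD → BRL.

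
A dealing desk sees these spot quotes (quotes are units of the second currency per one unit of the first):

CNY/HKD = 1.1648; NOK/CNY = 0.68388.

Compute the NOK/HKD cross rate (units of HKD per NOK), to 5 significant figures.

NOK/HKD = 0.79658

1 NOK × 0.68388 = 0.68388 CNY
0.68388 CNY × 1.1648 = 0.796583 HKD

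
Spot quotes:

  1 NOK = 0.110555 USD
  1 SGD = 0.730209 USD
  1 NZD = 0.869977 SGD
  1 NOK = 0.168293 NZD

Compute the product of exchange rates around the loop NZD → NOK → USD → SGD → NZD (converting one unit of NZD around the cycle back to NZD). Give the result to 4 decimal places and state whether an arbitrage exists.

Around NZD → NOK → USD → SGD → NZD: 1 ÷ 0.168293 × 0.110555 ÷ 0.730209 ÷ 0.869977 = 1.034088
Product > 1; profitable direction is NZD → NOK → USD → SGD → NZD.

1.0341 (arbitrage exists)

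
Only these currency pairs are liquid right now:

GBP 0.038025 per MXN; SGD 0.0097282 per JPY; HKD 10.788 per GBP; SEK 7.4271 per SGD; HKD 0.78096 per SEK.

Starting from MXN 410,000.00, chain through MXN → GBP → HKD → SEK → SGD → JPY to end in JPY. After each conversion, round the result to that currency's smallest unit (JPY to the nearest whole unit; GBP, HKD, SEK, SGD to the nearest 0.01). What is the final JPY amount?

MXN 410,000.00 × 0.038025 = GBP 15,590.25
GBP 15,590.25 × 10.788 = HKD 168,187.62
HKD 168,187.62 ÷ 0.78096 = SEK 215,360.10
SEK 215,360.10 ÷ 7.4271 = SGD 28,996.53
SGD 28,996.53 ÷ 0.0097282 = JPY 2,980,668

JPY 2,980,668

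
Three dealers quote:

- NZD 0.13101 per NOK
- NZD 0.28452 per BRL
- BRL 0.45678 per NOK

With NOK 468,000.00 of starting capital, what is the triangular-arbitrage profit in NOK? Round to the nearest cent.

Profitable loop is NOK → NZD → BRL → NOK:
NOK 468,000.00 × 0.13101 = NZD 61,312.68
NZD 61,312.68 ÷ 0.28452 = BRL 215,495.15
BRL 215,495.15 ÷ 0.45678 = NOK 471,770.11
Profit = NOK 471,770.11 − NOK 468,000.00

Profit: NOK 3,770.11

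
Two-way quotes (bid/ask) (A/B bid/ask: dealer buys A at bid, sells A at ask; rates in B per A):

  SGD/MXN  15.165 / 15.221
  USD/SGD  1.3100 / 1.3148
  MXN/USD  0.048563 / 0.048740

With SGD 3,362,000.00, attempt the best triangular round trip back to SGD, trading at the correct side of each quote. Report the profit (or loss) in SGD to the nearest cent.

Best loop SGD → USD → MXN → SGD:
SGD 3,362,000.00 ÷ 1.3148 (buy USD at ask) = USD 2,557,042.90
USD 2,557,042.90 ÷ 0.048740 (buy MXN at ask) = MXN 52,462,923.60
MXN 52,462,923.60 ÷ 15.221 (buy SGD at ask) = SGD 3,446,746.18

Net profit: SGD 84,746.18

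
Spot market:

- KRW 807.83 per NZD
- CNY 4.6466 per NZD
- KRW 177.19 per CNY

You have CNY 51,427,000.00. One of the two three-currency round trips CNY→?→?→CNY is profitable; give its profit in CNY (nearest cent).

Profitable loop is CNY → KRW → NZD → CNY:
CNY 51,427,000.00 × 177.19 = KRW 9,112,350,130
KRW 9,112,350,130 ÷ 807.83 = NZD 11,280,034.33
NZD 11,280,034.33 × 4.6466 = CNY 52,413,807.50
Profit = CNY 52,413,807.50 − CNY 51,427,000.00

Profit: CNY 986,807.50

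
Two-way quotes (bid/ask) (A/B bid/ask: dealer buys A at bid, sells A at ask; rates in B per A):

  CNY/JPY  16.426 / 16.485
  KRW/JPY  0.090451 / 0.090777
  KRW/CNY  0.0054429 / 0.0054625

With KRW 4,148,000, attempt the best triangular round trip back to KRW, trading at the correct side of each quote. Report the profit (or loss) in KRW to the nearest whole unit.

Net profit: KRW 18,503

Best loop KRW → JPY → CNY → KRW:
KRW 4,148,000 × 0.090451 (sell KRW at bid) = JPY 375,191
JPY 375,191 ÷ 16.485 (buy CNY at ask) = CNY 22,759.52
CNY 22,759.52 ÷ 0.0054625 (buy KRW at ask) = KRW 4,166,503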